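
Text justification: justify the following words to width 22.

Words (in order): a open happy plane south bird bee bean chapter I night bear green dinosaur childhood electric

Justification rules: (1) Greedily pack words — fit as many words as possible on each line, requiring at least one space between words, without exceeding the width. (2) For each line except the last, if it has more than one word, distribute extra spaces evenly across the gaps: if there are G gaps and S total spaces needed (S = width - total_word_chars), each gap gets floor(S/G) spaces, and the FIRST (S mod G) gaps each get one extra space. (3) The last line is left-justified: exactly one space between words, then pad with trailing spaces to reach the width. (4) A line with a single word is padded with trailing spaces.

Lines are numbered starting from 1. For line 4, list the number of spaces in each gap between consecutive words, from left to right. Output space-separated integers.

Line 1: ['a', 'open', 'happy', 'plane'] (min_width=18, slack=4)
Line 2: ['south', 'bird', 'bee', 'bean'] (min_width=19, slack=3)
Line 3: ['chapter', 'I', 'night', 'bear'] (min_width=20, slack=2)
Line 4: ['green', 'dinosaur'] (min_width=14, slack=8)
Line 5: ['childhood', 'electric'] (min_width=18, slack=4)

Answer: 9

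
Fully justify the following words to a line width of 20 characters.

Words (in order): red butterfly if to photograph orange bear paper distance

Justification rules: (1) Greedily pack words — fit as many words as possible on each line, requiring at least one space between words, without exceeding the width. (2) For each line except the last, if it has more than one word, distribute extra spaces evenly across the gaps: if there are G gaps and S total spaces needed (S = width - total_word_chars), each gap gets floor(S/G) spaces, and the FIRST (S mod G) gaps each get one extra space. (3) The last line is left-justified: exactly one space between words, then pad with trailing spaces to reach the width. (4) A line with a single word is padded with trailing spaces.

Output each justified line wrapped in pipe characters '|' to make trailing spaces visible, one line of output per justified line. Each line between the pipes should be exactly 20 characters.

Line 1: ['red', 'butterfly', 'if', 'to'] (min_width=19, slack=1)
Line 2: ['photograph', 'orange'] (min_width=17, slack=3)
Line 3: ['bear', 'paper', 'distance'] (min_width=19, slack=1)

Answer: |red  butterfly if to|
|photograph    orange|
|bear paper distance |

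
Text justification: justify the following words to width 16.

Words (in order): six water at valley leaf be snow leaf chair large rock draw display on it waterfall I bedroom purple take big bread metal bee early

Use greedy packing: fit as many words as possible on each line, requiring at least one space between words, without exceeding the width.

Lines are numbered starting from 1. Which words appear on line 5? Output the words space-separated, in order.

Line 1: ['six', 'water', 'at'] (min_width=12, slack=4)
Line 2: ['valley', 'leaf', 'be'] (min_width=14, slack=2)
Line 3: ['snow', 'leaf', 'chair'] (min_width=15, slack=1)
Line 4: ['large', 'rock', 'draw'] (min_width=15, slack=1)
Line 5: ['display', 'on', 'it'] (min_width=13, slack=3)
Line 6: ['waterfall', 'I'] (min_width=11, slack=5)
Line 7: ['bedroom', 'purple'] (min_width=14, slack=2)
Line 8: ['take', 'big', 'bread'] (min_width=14, slack=2)
Line 9: ['metal', 'bee', 'early'] (min_width=15, slack=1)

Answer: display on it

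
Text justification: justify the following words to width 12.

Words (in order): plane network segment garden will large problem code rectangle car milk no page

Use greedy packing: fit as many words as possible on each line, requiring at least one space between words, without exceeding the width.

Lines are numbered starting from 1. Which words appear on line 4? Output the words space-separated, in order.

Line 1: ['plane'] (min_width=5, slack=7)
Line 2: ['network'] (min_width=7, slack=5)
Line 3: ['segment'] (min_width=7, slack=5)
Line 4: ['garden', 'will'] (min_width=11, slack=1)
Line 5: ['large'] (min_width=5, slack=7)
Line 6: ['problem', 'code'] (min_width=12, slack=0)
Line 7: ['rectangle'] (min_width=9, slack=3)
Line 8: ['car', 'milk', 'no'] (min_width=11, slack=1)
Line 9: ['page'] (min_width=4, slack=8)

Answer: garden will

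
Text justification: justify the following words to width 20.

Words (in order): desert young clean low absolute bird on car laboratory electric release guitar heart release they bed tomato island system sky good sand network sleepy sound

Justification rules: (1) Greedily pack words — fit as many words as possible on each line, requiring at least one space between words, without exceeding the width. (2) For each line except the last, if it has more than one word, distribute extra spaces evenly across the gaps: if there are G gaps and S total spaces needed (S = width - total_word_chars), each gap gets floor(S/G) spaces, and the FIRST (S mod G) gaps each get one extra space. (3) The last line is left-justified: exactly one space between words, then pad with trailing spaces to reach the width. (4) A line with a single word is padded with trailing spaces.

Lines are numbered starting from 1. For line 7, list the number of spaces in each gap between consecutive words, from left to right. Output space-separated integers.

Answer: 3 2

Derivation:
Line 1: ['desert', 'young', 'clean'] (min_width=18, slack=2)
Line 2: ['low', 'absolute', 'bird', 'on'] (min_width=20, slack=0)
Line 3: ['car', 'laboratory'] (min_width=14, slack=6)
Line 4: ['electric', 'release'] (min_width=16, slack=4)
Line 5: ['guitar', 'heart', 'release'] (min_width=20, slack=0)
Line 6: ['they', 'bed', 'tomato'] (min_width=15, slack=5)
Line 7: ['island', 'system', 'sky'] (min_width=17, slack=3)
Line 8: ['good', 'sand', 'network'] (min_width=17, slack=3)
Line 9: ['sleepy', 'sound'] (min_width=12, slack=8)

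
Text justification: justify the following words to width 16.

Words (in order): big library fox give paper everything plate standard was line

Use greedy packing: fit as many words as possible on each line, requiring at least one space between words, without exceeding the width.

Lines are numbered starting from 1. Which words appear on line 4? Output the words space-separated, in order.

Line 1: ['big', 'library', 'fox'] (min_width=15, slack=1)
Line 2: ['give', 'paper'] (min_width=10, slack=6)
Line 3: ['everything', 'plate'] (min_width=16, slack=0)
Line 4: ['standard', 'was'] (min_width=12, slack=4)
Line 5: ['line'] (min_width=4, slack=12)

Answer: standard was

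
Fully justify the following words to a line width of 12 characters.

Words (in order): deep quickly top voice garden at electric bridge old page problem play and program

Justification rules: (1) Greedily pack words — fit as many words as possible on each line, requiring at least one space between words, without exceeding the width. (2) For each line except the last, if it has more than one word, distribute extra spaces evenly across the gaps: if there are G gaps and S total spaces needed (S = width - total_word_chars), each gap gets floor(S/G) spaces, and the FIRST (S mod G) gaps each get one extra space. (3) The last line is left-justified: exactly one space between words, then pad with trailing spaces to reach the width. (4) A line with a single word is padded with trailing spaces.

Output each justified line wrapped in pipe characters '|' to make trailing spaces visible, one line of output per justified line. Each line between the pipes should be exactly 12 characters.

Answer: |deep quickly|
|top    voice|
|garden    at|
|electric    |
|bridge   old|
|page problem|
|play     and|
|program     |

Derivation:
Line 1: ['deep', 'quickly'] (min_width=12, slack=0)
Line 2: ['top', 'voice'] (min_width=9, slack=3)
Line 3: ['garden', 'at'] (min_width=9, slack=3)
Line 4: ['electric'] (min_width=8, slack=4)
Line 5: ['bridge', 'old'] (min_width=10, slack=2)
Line 6: ['page', 'problem'] (min_width=12, slack=0)
Line 7: ['play', 'and'] (min_width=8, slack=4)
Line 8: ['program'] (min_width=7, slack=5)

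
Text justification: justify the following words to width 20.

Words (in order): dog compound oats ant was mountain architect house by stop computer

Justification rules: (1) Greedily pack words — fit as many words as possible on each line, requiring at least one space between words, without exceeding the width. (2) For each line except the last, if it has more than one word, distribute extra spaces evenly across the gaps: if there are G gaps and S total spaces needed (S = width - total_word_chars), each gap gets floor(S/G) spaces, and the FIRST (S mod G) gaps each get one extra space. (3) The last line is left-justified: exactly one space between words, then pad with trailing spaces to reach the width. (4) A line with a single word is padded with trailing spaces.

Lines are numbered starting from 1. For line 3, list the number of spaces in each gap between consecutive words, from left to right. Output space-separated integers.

Answer: 2 2

Derivation:
Line 1: ['dog', 'compound', 'oats'] (min_width=17, slack=3)
Line 2: ['ant', 'was', 'mountain'] (min_width=16, slack=4)
Line 3: ['architect', 'house', 'by'] (min_width=18, slack=2)
Line 4: ['stop', 'computer'] (min_width=13, slack=7)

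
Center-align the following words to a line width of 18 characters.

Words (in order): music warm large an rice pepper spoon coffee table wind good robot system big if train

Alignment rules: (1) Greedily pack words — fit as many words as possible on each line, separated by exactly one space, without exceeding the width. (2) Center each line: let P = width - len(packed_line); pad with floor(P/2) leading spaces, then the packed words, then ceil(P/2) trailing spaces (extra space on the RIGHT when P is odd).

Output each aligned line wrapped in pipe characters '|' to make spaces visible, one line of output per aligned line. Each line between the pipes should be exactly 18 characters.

Answer: | music warm large |
|  an rice pepper  |
|spoon coffee table|
| wind good robot  |
|  system big if   |
|      train       |

Derivation:
Line 1: ['music', 'warm', 'large'] (min_width=16, slack=2)
Line 2: ['an', 'rice', 'pepper'] (min_width=14, slack=4)
Line 3: ['spoon', 'coffee', 'table'] (min_width=18, slack=0)
Line 4: ['wind', 'good', 'robot'] (min_width=15, slack=3)
Line 5: ['system', 'big', 'if'] (min_width=13, slack=5)
Line 6: ['train'] (min_width=5, slack=13)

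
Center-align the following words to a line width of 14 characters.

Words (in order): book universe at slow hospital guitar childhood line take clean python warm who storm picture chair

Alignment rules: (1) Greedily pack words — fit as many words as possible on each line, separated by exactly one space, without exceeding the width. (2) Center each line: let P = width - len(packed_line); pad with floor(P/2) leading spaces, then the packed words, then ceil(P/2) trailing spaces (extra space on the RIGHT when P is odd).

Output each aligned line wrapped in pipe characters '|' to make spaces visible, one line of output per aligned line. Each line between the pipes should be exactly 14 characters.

Line 1: ['book', 'universe'] (min_width=13, slack=1)
Line 2: ['at', 'slow'] (min_width=7, slack=7)
Line 3: ['hospital'] (min_width=8, slack=6)
Line 4: ['guitar'] (min_width=6, slack=8)
Line 5: ['childhood', 'line'] (min_width=14, slack=0)
Line 6: ['take', 'clean'] (min_width=10, slack=4)
Line 7: ['python', 'warm'] (min_width=11, slack=3)
Line 8: ['who', 'storm'] (min_width=9, slack=5)
Line 9: ['picture', 'chair'] (min_width=13, slack=1)

Answer: |book universe |
|   at slow    |
|   hospital   |
|    guitar    |
|childhood line|
|  take clean  |
| python warm  |
|  who storm   |
|picture chair |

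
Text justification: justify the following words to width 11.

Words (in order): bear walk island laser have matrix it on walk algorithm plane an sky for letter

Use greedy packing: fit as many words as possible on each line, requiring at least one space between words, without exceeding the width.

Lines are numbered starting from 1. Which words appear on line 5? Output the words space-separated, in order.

Answer: on walk

Derivation:
Line 1: ['bear', 'walk'] (min_width=9, slack=2)
Line 2: ['island'] (min_width=6, slack=5)
Line 3: ['laser', 'have'] (min_width=10, slack=1)
Line 4: ['matrix', 'it'] (min_width=9, slack=2)
Line 5: ['on', 'walk'] (min_width=7, slack=4)
Line 6: ['algorithm'] (min_width=9, slack=2)
Line 7: ['plane', 'an'] (min_width=8, slack=3)
Line 8: ['sky', 'for'] (min_width=7, slack=4)
Line 9: ['letter'] (min_width=6, slack=5)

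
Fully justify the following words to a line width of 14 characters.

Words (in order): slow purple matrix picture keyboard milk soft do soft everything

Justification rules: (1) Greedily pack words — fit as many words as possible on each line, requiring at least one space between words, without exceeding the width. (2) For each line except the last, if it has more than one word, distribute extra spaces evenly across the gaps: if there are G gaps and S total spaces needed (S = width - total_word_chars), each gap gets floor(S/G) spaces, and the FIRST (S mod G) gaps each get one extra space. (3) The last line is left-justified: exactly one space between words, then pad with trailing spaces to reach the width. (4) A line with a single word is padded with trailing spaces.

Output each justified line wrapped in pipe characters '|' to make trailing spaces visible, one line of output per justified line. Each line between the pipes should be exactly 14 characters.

Answer: |slow    purple|
|matrix picture|
|keyboard  milk|
|soft  do  soft|
|everything    |

Derivation:
Line 1: ['slow', 'purple'] (min_width=11, slack=3)
Line 2: ['matrix', 'picture'] (min_width=14, slack=0)
Line 3: ['keyboard', 'milk'] (min_width=13, slack=1)
Line 4: ['soft', 'do', 'soft'] (min_width=12, slack=2)
Line 5: ['everything'] (min_width=10, slack=4)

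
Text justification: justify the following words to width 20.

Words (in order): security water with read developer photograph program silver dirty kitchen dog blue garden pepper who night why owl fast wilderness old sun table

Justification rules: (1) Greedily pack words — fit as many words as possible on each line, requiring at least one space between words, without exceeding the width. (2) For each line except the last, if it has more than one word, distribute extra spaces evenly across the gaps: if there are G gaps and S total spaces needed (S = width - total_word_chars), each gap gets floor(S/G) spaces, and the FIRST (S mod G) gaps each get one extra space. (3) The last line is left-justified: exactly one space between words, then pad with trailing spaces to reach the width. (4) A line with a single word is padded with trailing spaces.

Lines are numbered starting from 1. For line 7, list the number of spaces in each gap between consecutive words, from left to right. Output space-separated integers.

Answer: 2 1

Derivation:
Line 1: ['security', 'water', 'with'] (min_width=19, slack=1)
Line 2: ['read', 'developer'] (min_width=14, slack=6)
Line 3: ['photograph', 'program'] (min_width=18, slack=2)
Line 4: ['silver', 'dirty', 'kitchen'] (min_width=20, slack=0)
Line 5: ['dog', 'blue', 'garden'] (min_width=15, slack=5)
Line 6: ['pepper', 'who', 'night', 'why'] (min_width=20, slack=0)
Line 7: ['owl', 'fast', 'wilderness'] (min_width=19, slack=1)
Line 8: ['old', 'sun', 'table'] (min_width=13, slack=7)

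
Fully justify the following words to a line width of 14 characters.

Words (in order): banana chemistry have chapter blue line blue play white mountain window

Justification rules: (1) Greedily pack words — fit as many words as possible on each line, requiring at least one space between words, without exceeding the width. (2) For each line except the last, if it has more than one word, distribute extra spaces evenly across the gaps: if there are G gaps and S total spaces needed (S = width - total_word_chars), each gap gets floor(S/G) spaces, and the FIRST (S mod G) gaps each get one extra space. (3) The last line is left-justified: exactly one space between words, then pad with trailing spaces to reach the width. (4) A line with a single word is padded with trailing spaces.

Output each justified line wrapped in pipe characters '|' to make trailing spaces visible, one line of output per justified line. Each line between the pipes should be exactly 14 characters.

Answer: |banana        |
|chemistry have|
|chapter   blue|
|line blue play|
|white mountain|
|window        |

Derivation:
Line 1: ['banana'] (min_width=6, slack=8)
Line 2: ['chemistry', 'have'] (min_width=14, slack=0)
Line 3: ['chapter', 'blue'] (min_width=12, slack=2)
Line 4: ['line', 'blue', 'play'] (min_width=14, slack=0)
Line 5: ['white', 'mountain'] (min_width=14, slack=0)
Line 6: ['window'] (min_width=6, slack=8)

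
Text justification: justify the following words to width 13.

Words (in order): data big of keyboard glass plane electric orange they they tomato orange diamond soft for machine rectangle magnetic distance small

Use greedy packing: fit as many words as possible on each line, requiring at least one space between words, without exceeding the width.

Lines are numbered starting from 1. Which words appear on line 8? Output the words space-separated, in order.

Answer: diamond soft

Derivation:
Line 1: ['data', 'big', 'of'] (min_width=11, slack=2)
Line 2: ['keyboard'] (min_width=8, slack=5)
Line 3: ['glass', 'plane'] (min_width=11, slack=2)
Line 4: ['electric'] (min_width=8, slack=5)
Line 5: ['orange', 'they'] (min_width=11, slack=2)
Line 6: ['they', 'tomato'] (min_width=11, slack=2)
Line 7: ['orange'] (min_width=6, slack=7)
Line 8: ['diamond', 'soft'] (min_width=12, slack=1)
Line 9: ['for', 'machine'] (min_width=11, slack=2)
Line 10: ['rectangle'] (min_width=9, slack=4)
Line 11: ['magnetic'] (min_width=8, slack=5)
Line 12: ['distance'] (min_width=8, slack=5)
Line 13: ['small'] (min_width=5, slack=8)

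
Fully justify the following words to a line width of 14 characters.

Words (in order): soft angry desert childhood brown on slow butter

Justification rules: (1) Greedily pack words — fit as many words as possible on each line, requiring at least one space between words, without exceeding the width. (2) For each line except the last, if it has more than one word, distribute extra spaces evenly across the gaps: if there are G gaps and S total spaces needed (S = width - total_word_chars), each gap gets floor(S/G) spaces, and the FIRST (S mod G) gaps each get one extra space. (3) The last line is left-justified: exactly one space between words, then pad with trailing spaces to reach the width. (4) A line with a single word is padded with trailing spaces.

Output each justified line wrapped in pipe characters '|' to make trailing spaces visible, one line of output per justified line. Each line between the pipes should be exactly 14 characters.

Line 1: ['soft', 'angry'] (min_width=10, slack=4)
Line 2: ['desert'] (min_width=6, slack=8)
Line 3: ['childhood'] (min_width=9, slack=5)
Line 4: ['brown', 'on', 'slow'] (min_width=13, slack=1)
Line 5: ['butter'] (min_width=6, slack=8)

Answer: |soft     angry|
|desert        |
|childhood     |
|brown  on slow|
|butter        |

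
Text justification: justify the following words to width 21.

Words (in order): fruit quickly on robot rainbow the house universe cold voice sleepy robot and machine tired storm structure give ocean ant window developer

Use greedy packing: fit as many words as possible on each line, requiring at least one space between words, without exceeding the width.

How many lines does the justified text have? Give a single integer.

Answer: 8

Derivation:
Line 1: ['fruit', 'quickly', 'on'] (min_width=16, slack=5)
Line 2: ['robot', 'rainbow', 'the'] (min_width=17, slack=4)
Line 3: ['house', 'universe', 'cold'] (min_width=19, slack=2)
Line 4: ['voice', 'sleepy', 'robot'] (min_width=18, slack=3)
Line 5: ['and', 'machine', 'tired'] (min_width=17, slack=4)
Line 6: ['storm', 'structure', 'give'] (min_width=20, slack=1)
Line 7: ['ocean', 'ant', 'window'] (min_width=16, slack=5)
Line 8: ['developer'] (min_width=9, slack=12)
Total lines: 8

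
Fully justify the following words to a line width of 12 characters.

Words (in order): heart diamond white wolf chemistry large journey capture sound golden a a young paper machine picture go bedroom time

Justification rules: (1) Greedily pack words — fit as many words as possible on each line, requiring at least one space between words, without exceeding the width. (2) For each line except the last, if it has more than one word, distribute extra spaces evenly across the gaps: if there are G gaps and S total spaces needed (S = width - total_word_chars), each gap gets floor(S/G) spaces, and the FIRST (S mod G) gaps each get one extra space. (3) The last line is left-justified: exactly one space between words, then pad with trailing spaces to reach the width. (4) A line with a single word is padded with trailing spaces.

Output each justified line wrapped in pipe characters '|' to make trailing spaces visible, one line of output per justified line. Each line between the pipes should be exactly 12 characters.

Answer: |heart       |
|diamond     |
|white   wolf|
|chemistry   |
|large       |
|journey     |
|capture     |
|sound golden|
|a   a  young|
|paper       |
|machine     |
|picture   go|
|bedroom time|

Derivation:
Line 1: ['heart'] (min_width=5, slack=7)
Line 2: ['diamond'] (min_width=7, slack=5)
Line 3: ['white', 'wolf'] (min_width=10, slack=2)
Line 4: ['chemistry'] (min_width=9, slack=3)
Line 5: ['large'] (min_width=5, slack=7)
Line 6: ['journey'] (min_width=7, slack=5)
Line 7: ['capture'] (min_width=7, slack=5)
Line 8: ['sound', 'golden'] (min_width=12, slack=0)
Line 9: ['a', 'a', 'young'] (min_width=9, slack=3)
Line 10: ['paper'] (min_width=5, slack=7)
Line 11: ['machine'] (min_width=7, slack=5)
Line 12: ['picture', 'go'] (min_width=10, slack=2)
Line 13: ['bedroom', 'time'] (min_width=12, slack=0)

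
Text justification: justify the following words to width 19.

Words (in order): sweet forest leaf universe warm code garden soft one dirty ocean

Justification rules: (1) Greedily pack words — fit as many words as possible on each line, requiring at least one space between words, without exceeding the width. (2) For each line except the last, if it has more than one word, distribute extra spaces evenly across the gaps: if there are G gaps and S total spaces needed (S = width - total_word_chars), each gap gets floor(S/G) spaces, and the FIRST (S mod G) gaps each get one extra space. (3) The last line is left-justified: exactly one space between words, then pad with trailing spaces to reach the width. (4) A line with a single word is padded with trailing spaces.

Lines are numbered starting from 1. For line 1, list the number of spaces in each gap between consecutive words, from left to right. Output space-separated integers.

Line 1: ['sweet', 'forest', 'leaf'] (min_width=17, slack=2)
Line 2: ['universe', 'warm', 'code'] (min_width=18, slack=1)
Line 3: ['garden', 'soft', 'one'] (min_width=15, slack=4)
Line 4: ['dirty', 'ocean'] (min_width=11, slack=8)

Answer: 2 2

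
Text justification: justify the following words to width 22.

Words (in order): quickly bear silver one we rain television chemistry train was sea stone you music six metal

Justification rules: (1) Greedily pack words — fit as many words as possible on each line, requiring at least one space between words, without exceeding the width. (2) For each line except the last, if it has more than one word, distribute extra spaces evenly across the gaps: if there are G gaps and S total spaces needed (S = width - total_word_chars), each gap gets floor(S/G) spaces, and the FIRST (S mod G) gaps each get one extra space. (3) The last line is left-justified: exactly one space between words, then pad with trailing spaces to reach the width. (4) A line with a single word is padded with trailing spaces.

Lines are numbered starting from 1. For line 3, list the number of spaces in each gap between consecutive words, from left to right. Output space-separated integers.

Answer: 3 2

Derivation:
Line 1: ['quickly', 'bear', 'silver'] (min_width=19, slack=3)
Line 2: ['one', 'we', 'rain', 'television'] (min_width=22, slack=0)
Line 3: ['chemistry', 'train', 'was'] (min_width=19, slack=3)
Line 4: ['sea', 'stone', 'you', 'music'] (min_width=19, slack=3)
Line 5: ['six', 'metal'] (min_width=9, slack=13)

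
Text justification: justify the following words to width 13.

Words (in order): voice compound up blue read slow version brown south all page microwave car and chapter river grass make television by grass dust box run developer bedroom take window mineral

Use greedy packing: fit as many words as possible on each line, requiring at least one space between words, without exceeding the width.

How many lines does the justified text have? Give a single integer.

Answer: 17

Derivation:
Line 1: ['voice'] (min_width=5, slack=8)
Line 2: ['compound', 'up'] (min_width=11, slack=2)
Line 3: ['blue', 'read'] (min_width=9, slack=4)
Line 4: ['slow', 'version'] (min_width=12, slack=1)
Line 5: ['brown', 'south'] (min_width=11, slack=2)
Line 6: ['all', 'page'] (min_width=8, slack=5)
Line 7: ['microwave', 'car'] (min_width=13, slack=0)
Line 8: ['and', 'chapter'] (min_width=11, slack=2)
Line 9: ['river', 'grass'] (min_width=11, slack=2)
Line 10: ['make'] (min_width=4, slack=9)
Line 11: ['television', 'by'] (min_width=13, slack=0)
Line 12: ['grass', 'dust'] (min_width=10, slack=3)
Line 13: ['box', 'run'] (min_width=7, slack=6)
Line 14: ['developer'] (min_width=9, slack=4)
Line 15: ['bedroom', 'take'] (min_width=12, slack=1)
Line 16: ['window'] (min_width=6, slack=7)
Line 17: ['mineral'] (min_width=7, slack=6)
Total lines: 17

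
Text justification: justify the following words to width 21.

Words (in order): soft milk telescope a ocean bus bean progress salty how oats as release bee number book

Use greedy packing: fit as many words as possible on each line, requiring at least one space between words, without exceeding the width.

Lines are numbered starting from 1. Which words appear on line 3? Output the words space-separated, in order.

Line 1: ['soft', 'milk', 'telescope', 'a'] (min_width=21, slack=0)
Line 2: ['ocean', 'bus', 'bean'] (min_width=14, slack=7)
Line 3: ['progress', 'salty', 'how'] (min_width=18, slack=3)
Line 4: ['oats', 'as', 'release', 'bee'] (min_width=19, slack=2)
Line 5: ['number', 'book'] (min_width=11, slack=10)

Answer: progress salty how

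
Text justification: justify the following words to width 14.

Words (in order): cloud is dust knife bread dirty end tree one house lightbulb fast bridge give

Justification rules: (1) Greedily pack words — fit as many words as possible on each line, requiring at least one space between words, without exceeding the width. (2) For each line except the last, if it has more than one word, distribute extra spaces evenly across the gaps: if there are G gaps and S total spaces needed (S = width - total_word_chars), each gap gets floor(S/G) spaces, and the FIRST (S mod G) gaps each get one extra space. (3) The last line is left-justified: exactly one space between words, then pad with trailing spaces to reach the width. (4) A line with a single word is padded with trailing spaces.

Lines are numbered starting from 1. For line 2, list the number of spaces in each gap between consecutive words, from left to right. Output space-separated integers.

Line 1: ['cloud', 'is', 'dust'] (min_width=13, slack=1)
Line 2: ['knife', 'bread'] (min_width=11, slack=3)
Line 3: ['dirty', 'end', 'tree'] (min_width=14, slack=0)
Line 4: ['one', 'house'] (min_width=9, slack=5)
Line 5: ['lightbulb', 'fast'] (min_width=14, slack=0)
Line 6: ['bridge', 'give'] (min_width=11, slack=3)

Answer: 4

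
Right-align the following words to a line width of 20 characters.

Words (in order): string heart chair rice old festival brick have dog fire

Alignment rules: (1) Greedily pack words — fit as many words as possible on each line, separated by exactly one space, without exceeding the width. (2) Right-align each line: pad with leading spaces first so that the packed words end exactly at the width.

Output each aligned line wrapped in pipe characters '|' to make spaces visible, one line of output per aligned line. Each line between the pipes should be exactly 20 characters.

Answer: |  string heart chair|
|   rice old festival|
| brick have dog fire|

Derivation:
Line 1: ['string', 'heart', 'chair'] (min_width=18, slack=2)
Line 2: ['rice', 'old', 'festival'] (min_width=17, slack=3)
Line 3: ['brick', 'have', 'dog', 'fire'] (min_width=19, slack=1)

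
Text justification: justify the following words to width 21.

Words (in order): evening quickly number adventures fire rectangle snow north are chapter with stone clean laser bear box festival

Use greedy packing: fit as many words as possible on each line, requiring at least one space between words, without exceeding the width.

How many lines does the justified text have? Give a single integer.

Answer: 7

Derivation:
Line 1: ['evening', 'quickly'] (min_width=15, slack=6)
Line 2: ['number', 'adventures'] (min_width=17, slack=4)
Line 3: ['fire', 'rectangle', 'snow'] (min_width=19, slack=2)
Line 4: ['north', 'are', 'chapter'] (min_width=17, slack=4)
Line 5: ['with', 'stone', 'clean'] (min_width=16, slack=5)
Line 6: ['laser', 'bear', 'box'] (min_width=14, slack=7)
Line 7: ['festival'] (min_width=8, slack=13)
Total lines: 7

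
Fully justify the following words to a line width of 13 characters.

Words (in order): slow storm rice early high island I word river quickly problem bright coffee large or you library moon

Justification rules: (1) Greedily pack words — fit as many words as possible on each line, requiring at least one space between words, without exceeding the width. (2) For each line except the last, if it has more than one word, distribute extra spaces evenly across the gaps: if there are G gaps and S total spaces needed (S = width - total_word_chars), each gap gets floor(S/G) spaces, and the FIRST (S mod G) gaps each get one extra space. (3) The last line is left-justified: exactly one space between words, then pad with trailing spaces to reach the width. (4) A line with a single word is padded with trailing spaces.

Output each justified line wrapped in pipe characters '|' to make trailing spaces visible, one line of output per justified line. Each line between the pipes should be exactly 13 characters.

Line 1: ['slow', 'storm'] (min_width=10, slack=3)
Line 2: ['rice', 'early'] (min_width=10, slack=3)
Line 3: ['high', 'island', 'I'] (min_width=13, slack=0)
Line 4: ['word', 'river'] (min_width=10, slack=3)
Line 5: ['quickly'] (min_width=7, slack=6)
Line 6: ['problem'] (min_width=7, slack=6)
Line 7: ['bright', 'coffee'] (min_width=13, slack=0)
Line 8: ['large', 'or', 'you'] (min_width=12, slack=1)
Line 9: ['library', 'moon'] (min_width=12, slack=1)

Answer: |slow    storm|
|rice    early|
|high island I|
|word    river|
|quickly      |
|problem      |
|bright coffee|
|large  or you|
|library moon |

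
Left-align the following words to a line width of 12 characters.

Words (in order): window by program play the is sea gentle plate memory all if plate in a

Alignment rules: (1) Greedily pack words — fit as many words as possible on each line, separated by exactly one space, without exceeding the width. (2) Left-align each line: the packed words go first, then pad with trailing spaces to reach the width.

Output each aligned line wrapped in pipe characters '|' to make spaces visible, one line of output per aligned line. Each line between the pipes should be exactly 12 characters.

Line 1: ['window', 'by'] (min_width=9, slack=3)
Line 2: ['program', 'play'] (min_width=12, slack=0)
Line 3: ['the', 'is', 'sea'] (min_width=10, slack=2)
Line 4: ['gentle', 'plate'] (min_width=12, slack=0)
Line 5: ['memory', 'all'] (min_width=10, slack=2)
Line 6: ['if', 'plate', 'in'] (min_width=11, slack=1)
Line 7: ['a'] (min_width=1, slack=11)

Answer: |window by   |
|program play|
|the is sea  |
|gentle plate|
|memory all  |
|if plate in |
|a           |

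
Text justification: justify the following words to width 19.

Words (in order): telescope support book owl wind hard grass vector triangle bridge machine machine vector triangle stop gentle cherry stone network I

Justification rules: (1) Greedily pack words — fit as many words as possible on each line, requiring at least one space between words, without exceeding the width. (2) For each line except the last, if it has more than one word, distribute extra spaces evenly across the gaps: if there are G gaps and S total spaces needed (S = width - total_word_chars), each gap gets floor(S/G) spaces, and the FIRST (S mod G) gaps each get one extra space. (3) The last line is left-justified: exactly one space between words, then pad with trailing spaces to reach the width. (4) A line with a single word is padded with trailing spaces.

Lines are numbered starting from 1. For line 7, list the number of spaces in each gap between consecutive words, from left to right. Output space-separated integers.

Answer: 2 1

Derivation:
Line 1: ['telescope', 'support'] (min_width=17, slack=2)
Line 2: ['book', 'owl', 'wind', 'hard'] (min_width=18, slack=1)
Line 3: ['grass', 'vector'] (min_width=12, slack=7)
Line 4: ['triangle', 'bridge'] (min_width=15, slack=4)
Line 5: ['machine', 'machine'] (min_width=15, slack=4)
Line 6: ['vector', 'triangle'] (min_width=15, slack=4)
Line 7: ['stop', 'gentle', 'cherry'] (min_width=18, slack=1)
Line 8: ['stone', 'network', 'I'] (min_width=15, slack=4)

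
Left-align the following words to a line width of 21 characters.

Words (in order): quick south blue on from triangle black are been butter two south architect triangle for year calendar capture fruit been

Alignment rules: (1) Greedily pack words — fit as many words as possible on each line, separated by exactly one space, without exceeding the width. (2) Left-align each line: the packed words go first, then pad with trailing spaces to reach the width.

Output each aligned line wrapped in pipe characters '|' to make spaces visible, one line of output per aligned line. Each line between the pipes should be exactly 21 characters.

Answer: |quick south blue on  |
|from triangle black  |
|are been butter two  |
|south architect      |
|triangle for year    |
|calendar capture     |
|fruit been           |

Derivation:
Line 1: ['quick', 'south', 'blue', 'on'] (min_width=19, slack=2)
Line 2: ['from', 'triangle', 'black'] (min_width=19, slack=2)
Line 3: ['are', 'been', 'butter', 'two'] (min_width=19, slack=2)
Line 4: ['south', 'architect'] (min_width=15, slack=6)
Line 5: ['triangle', 'for', 'year'] (min_width=17, slack=4)
Line 6: ['calendar', 'capture'] (min_width=16, slack=5)
Line 7: ['fruit', 'been'] (min_width=10, slack=11)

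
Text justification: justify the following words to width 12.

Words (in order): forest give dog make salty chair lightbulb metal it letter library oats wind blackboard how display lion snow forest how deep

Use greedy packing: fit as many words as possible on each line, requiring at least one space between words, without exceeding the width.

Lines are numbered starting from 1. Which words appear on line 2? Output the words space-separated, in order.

Answer: dog make

Derivation:
Line 1: ['forest', 'give'] (min_width=11, slack=1)
Line 2: ['dog', 'make'] (min_width=8, slack=4)
Line 3: ['salty', 'chair'] (min_width=11, slack=1)
Line 4: ['lightbulb'] (min_width=9, slack=3)
Line 5: ['metal', 'it'] (min_width=8, slack=4)
Line 6: ['letter'] (min_width=6, slack=6)
Line 7: ['library', 'oats'] (min_width=12, slack=0)
Line 8: ['wind'] (min_width=4, slack=8)
Line 9: ['blackboard'] (min_width=10, slack=2)
Line 10: ['how', 'display'] (min_width=11, slack=1)
Line 11: ['lion', 'snow'] (min_width=9, slack=3)
Line 12: ['forest', 'how'] (min_width=10, slack=2)
Line 13: ['deep'] (min_width=4, slack=8)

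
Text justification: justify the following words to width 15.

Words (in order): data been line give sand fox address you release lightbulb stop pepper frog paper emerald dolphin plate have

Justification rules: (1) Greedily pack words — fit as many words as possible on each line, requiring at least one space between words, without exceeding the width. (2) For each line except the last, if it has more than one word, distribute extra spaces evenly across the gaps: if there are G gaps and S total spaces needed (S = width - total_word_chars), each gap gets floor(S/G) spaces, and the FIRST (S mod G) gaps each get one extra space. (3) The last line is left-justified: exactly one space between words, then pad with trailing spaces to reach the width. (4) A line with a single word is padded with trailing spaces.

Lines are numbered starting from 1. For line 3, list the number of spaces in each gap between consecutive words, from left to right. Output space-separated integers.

Answer: 5

Derivation:
Line 1: ['data', 'been', 'line'] (min_width=14, slack=1)
Line 2: ['give', 'sand', 'fox'] (min_width=13, slack=2)
Line 3: ['address', 'you'] (min_width=11, slack=4)
Line 4: ['release'] (min_width=7, slack=8)
Line 5: ['lightbulb', 'stop'] (min_width=14, slack=1)
Line 6: ['pepper', 'frog'] (min_width=11, slack=4)
Line 7: ['paper', 'emerald'] (min_width=13, slack=2)
Line 8: ['dolphin', 'plate'] (min_width=13, slack=2)
Line 9: ['have'] (min_width=4, slack=11)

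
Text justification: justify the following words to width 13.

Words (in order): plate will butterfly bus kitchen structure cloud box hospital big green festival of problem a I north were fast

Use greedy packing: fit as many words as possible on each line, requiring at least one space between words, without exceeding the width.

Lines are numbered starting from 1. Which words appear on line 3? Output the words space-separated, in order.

Line 1: ['plate', 'will'] (min_width=10, slack=3)
Line 2: ['butterfly', 'bus'] (min_width=13, slack=0)
Line 3: ['kitchen'] (min_width=7, slack=6)
Line 4: ['structure'] (min_width=9, slack=4)
Line 5: ['cloud', 'box'] (min_width=9, slack=4)
Line 6: ['hospital', 'big'] (min_width=12, slack=1)
Line 7: ['green'] (min_width=5, slack=8)
Line 8: ['festival', 'of'] (min_width=11, slack=2)
Line 9: ['problem', 'a', 'I'] (min_width=11, slack=2)
Line 10: ['north', 'were'] (min_width=10, slack=3)
Line 11: ['fast'] (min_width=4, slack=9)

Answer: kitchen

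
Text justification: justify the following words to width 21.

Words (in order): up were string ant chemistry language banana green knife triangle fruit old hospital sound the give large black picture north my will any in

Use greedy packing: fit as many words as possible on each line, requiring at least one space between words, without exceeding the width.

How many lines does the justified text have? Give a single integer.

Line 1: ['up', 'were', 'string', 'ant'] (min_width=18, slack=3)
Line 2: ['chemistry', 'language'] (min_width=18, slack=3)
Line 3: ['banana', 'green', 'knife'] (min_width=18, slack=3)
Line 4: ['triangle', 'fruit', 'old'] (min_width=18, slack=3)
Line 5: ['hospital', 'sound', 'the'] (min_width=18, slack=3)
Line 6: ['give', 'large', 'black'] (min_width=16, slack=5)
Line 7: ['picture', 'north', 'my', 'will'] (min_width=21, slack=0)
Line 8: ['any', 'in'] (min_width=6, slack=15)
Total lines: 8

Answer: 8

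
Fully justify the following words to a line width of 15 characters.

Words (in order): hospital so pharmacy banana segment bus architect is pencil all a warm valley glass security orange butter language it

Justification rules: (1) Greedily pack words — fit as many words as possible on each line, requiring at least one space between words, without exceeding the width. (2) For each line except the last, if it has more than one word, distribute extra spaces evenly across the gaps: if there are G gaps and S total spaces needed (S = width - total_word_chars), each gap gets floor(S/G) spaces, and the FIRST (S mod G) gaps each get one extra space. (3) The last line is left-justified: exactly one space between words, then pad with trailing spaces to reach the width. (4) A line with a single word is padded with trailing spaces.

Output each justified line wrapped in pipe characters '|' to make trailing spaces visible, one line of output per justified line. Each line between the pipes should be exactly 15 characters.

Line 1: ['hospital', 'so'] (min_width=11, slack=4)
Line 2: ['pharmacy', 'banana'] (min_width=15, slack=0)
Line 3: ['segment', 'bus'] (min_width=11, slack=4)
Line 4: ['architect', 'is'] (min_width=12, slack=3)
Line 5: ['pencil', 'all', 'a'] (min_width=12, slack=3)
Line 6: ['warm', 'valley'] (min_width=11, slack=4)
Line 7: ['glass', 'security'] (min_width=14, slack=1)
Line 8: ['orange', 'butter'] (min_width=13, slack=2)
Line 9: ['language', 'it'] (min_width=11, slack=4)

Answer: |hospital     so|
|pharmacy banana|
|segment     bus|
|architect    is|
|pencil   all  a|
|warm     valley|
|glass  security|
|orange   butter|
|language it    |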